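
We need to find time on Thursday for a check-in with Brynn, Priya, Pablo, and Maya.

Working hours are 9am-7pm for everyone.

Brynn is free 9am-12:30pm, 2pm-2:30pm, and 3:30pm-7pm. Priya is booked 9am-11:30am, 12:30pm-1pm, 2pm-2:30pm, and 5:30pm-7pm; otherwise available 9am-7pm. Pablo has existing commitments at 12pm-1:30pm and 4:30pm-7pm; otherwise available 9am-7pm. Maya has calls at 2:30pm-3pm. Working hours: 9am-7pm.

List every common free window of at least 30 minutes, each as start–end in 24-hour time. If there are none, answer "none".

Priya free within 09:00–19:00: 11:30–12:30, 13:00–14:00, 14:30–17:30.
Pablo free within 09:00–19:00: 09:00–12:00, 13:30–16:30.
Maya free within 09:00–19:00: 09:00–14:30, 15:00–19:00.
Brynn ∩ Priya: 11:30–12:30, 15:30–17:30.
Brynn ∩ Priya ∩ Pablo: 11:30–12:00, 15:30–16:30.
Brynn ∩ Priya ∩ Pablo ∩ Maya: 11:30–12:00, 15:30–16:30.
Windows ≥ 30 min: 11:30–12:00, 15:30–16:30.

11:30–12:00, 15:30–16:30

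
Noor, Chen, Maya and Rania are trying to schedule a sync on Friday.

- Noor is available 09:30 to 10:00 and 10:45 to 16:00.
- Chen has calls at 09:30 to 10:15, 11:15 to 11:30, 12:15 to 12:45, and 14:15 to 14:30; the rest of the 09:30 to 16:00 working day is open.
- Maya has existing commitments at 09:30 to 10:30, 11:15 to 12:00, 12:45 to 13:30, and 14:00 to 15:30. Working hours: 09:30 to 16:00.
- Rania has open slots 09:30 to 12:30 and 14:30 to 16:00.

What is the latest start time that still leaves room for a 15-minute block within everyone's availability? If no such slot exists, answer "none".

Chen free within 09:30–16:00: 10:15–11:15, 11:30–12:15, 12:45–14:15, 14:30–16:00.
Maya free within 09:30–16:00: 10:30–11:15, 12:00–12:45, 13:30–14:00, 15:30–16:00.
Noor ∩ Chen: 10:45–11:15, 11:30–12:15, 12:45–14:15, 14:30–16:00.
Noor ∩ Chen ∩ Maya: 10:45–11:15, 12:00–12:15, 13:30–14:00, 15:30–16:00.
Noor ∩ Chen ∩ Maya ∩ Rania: 10:45–11:15, 12:00–12:15, 15:30–16:00.
Windows ≥ 15 min: 10:45–11:15, 12:00–12:15, 15:30–16:00.
Latest start in the last window 15:30–16:00 is 16:00 − 15 min = 15:45.

15:45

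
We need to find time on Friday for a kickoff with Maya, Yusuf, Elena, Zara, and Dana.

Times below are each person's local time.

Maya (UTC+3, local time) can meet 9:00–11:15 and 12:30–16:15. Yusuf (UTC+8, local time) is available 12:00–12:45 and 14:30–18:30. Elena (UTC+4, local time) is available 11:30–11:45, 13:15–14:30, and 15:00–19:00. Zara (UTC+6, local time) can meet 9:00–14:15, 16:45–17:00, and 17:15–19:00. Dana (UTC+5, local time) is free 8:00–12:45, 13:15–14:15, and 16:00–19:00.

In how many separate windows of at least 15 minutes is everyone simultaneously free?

1

Maya → UTC: 06:00–08:15, 09:30–13:15.
Yusuf → UTC: 04:00–04:45, 06:30–10:30.
Elena → UTC: 07:30–07:45, 09:15–10:30, 11:00–15:00.
Zara → UTC: 03:00–08:15, 10:45–11:00, 11:15–13:00.
Dana → UTC: 03:00–07:45, 08:15–09:15, 11:00–14:00.
Maya ∩ Yusuf: 06:30–08:15, 09:30–10:30.
Maya ∩ Yusuf ∩ Elena: 07:30–07:45, 09:30–10:30.
Maya ∩ Yusuf ∩ Elena ∩ Zara: 07:30–07:45.
Maya ∩ Yusuf ∩ Elena ∩ Zara ∩ Dana: 07:30–07:45.
Windows ≥ 15 min: 07:30–07:45.
That's 1 window.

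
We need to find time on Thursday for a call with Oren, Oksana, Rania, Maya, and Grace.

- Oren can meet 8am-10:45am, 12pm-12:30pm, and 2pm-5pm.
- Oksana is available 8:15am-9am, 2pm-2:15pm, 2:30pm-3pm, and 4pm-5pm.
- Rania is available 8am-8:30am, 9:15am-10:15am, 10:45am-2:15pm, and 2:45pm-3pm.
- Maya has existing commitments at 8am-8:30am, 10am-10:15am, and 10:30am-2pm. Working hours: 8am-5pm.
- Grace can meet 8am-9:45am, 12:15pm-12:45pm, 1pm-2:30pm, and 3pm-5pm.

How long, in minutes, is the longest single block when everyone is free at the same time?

15 minutes

Maya free within 08:00–17:00: 08:30–10:00, 10:15–10:30, 14:00–17:00.
Oren ∩ Oksana: 08:15–09:00, 14:00–14:15, 14:30–15:00, 16:00–17:00.
Oren ∩ Oksana ∩ Rania: 08:15–08:30, 14:00–14:15, 14:45–15:00.
Oren ∩ Oksana ∩ Rania ∩ Maya: 14:00–14:15, 14:45–15:00.
Oren ∩ Oksana ∩ Rania ∩ Maya ∩ Grace: 14:00–14:15.
Single common window of 15 minutes.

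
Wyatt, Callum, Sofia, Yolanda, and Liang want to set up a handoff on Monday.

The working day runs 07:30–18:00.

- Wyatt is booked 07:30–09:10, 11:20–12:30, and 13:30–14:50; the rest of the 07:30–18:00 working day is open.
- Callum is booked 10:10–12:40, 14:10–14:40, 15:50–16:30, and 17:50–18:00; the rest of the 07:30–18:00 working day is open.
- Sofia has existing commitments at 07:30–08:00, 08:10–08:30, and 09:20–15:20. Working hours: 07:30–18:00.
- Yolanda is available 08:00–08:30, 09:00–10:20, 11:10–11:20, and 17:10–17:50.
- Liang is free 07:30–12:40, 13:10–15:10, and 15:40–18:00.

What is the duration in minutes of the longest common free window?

Wyatt free within 07:30–18:00: 09:10–11:20, 12:30–13:30, 14:50–18:00.
Callum free within 07:30–18:00: 07:30–10:10, 12:40–14:10, 14:40–15:50, 16:30–17:50.
Sofia free within 07:30–18:00: 08:00–08:10, 08:30–09:20, 15:20–18:00.
Wyatt ∩ Callum: 09:10–10:10, 12:40–13:30, 14:50–15:50, 16:30–17:50.
Wyatt ∩ Callum ∩ Sofia: 09:10–09:20, 15:20–15:50, 16:30–17:50.
Wyatt ∩ Callum ∩ Sofia ∩ Yolanda: 09:10–09:20, 17:10–17:50.
Wyatt ∩ Callum ∩ Sofia ∩ Yolanda ∩ Liang: 09:10–09:20, 17:10–17:50.
Common window lengths: 10, 40 min; longest is 40.

40 minutes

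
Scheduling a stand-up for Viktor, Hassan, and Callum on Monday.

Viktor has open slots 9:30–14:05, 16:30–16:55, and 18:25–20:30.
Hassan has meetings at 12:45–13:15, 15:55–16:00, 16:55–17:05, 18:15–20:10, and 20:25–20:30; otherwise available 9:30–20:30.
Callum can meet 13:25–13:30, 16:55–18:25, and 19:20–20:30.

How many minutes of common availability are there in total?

20 minutes

Hassan free within 09:30–20:30: 09:30–12:45, 13:15–15:55, 16:00–16:55, 17:05–18:15, 20:10–20:25.
Viktor ∩ Hassan: 09:30–12:45, 13:15–14:05, 16:30–16:55, 20:10–20:25.
Viktor ∩ Hassan ∩ Callum: 13:25–13:30, 20:10–20:25.
Total common minutes: 5 + 15 = 20.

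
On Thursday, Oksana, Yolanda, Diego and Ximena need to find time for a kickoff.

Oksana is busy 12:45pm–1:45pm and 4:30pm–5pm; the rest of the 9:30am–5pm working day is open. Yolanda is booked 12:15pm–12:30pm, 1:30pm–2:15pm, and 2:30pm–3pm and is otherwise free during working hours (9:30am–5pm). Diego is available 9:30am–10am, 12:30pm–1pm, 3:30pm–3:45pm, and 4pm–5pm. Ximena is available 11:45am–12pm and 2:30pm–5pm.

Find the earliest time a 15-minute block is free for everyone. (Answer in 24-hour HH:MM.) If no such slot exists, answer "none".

Oksana free within 09:30–17:00: 09:30–12:45, 13:45–16:30.
Yolanda free within 09:30–17:00: 09:30–12:15, 12:30–13:30, 14:15–14:30, 15:00–17:00.
Oksana ∩ Yolanda: 09:30–12:15, 12:30–12:45, 14:15–14:30, 15:00–16:30.
Oksana ∩ Yolanda ∩ Diego: 09:30–10:00, 12:30–12:45, 15:30–15:45, 16:00–16:30.
Oksana ∩ Yolanda ∩ Diego ∩ Ximena: 15:30–15:45, 16:00–16:30.
Windows ≥ 15 min: 15:30–15:45, 16:00–16:30.
Earliest such window starts at 15:30.

15:30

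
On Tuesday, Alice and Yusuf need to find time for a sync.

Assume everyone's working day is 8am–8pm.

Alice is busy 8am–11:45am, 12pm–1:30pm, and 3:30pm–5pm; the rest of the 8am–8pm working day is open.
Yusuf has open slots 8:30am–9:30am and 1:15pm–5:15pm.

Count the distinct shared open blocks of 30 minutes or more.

Alice free within 08:00–20:00: 11:45–12:00, 13:30–15:30, 17:00–20:00.
Alice ∩ Yusuf: 13:30–15:30, 17:00–17:15.
Windows ≥ 30 min: 13:30–15:30.
That's 1 window.

1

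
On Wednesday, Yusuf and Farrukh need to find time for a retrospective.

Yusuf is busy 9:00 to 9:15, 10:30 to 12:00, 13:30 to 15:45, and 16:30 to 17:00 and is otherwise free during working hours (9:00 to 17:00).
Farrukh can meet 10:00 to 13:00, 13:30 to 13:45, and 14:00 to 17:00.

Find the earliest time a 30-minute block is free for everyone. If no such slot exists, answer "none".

Yusuf free within 09:00–17:00: 09:15–10:30, 12:00–13:30, 15:45–16:30.
Yusuf ∩ Farrukh: 10:00–10:30, 12:00–13:00, 15:45–16:30.
Windows ≥ 30 min: 10:00–10:30, 12:00–13:00, 15:45–16:30.
Earliest such window starts at 10:00.

10:00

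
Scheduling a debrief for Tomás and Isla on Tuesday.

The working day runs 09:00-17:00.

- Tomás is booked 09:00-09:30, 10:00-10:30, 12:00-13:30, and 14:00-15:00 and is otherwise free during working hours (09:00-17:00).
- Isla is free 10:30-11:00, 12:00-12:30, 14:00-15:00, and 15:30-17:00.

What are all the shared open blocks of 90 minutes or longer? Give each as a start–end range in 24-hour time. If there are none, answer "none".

15:30–17:00

Tomás free within 09:00–17:00: 09:30–10:00, 10:30–12:00, 13:30–14:00, 15:00–17:00.
Tomás ∩ Isla: 10:30–11:00, 15:30–17:00.
Windows ≥ 90 min: 15:30–17:00.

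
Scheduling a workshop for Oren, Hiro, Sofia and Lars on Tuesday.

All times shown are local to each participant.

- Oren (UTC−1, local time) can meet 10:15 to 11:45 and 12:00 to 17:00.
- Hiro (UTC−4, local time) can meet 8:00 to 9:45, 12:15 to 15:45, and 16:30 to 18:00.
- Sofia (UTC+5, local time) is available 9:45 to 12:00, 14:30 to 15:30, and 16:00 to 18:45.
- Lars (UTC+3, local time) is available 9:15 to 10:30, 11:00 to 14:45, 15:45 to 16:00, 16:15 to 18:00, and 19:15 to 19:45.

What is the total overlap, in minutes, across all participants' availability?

30 minutes

Oren → UTC: 11:15–12:45, 13:00–18:00.
Hiro → UTC: 12:00–13:45, 16:15–19:45, 20:30–22:00.
Sofia → UTC: 04:45–07:00, 09:30–10:30, 11:00–13:45.
Lars → UTC: 06:15–07:30, 08:00–11:45, 12:45–13:00, 13:15–15:00, 16:15–16:45.
Oren ∩ Hiro: 12:00–12:45, 13:00–13:45, 16:15–18:00.
Oren ∩ Hiro ∩ Sofia: 12:00–12:45, 13:00–13:45.
Oren ∩ Hiro ∩ Sofia ∩ Lars: 13:15–13:45.
Total common minutes: 30.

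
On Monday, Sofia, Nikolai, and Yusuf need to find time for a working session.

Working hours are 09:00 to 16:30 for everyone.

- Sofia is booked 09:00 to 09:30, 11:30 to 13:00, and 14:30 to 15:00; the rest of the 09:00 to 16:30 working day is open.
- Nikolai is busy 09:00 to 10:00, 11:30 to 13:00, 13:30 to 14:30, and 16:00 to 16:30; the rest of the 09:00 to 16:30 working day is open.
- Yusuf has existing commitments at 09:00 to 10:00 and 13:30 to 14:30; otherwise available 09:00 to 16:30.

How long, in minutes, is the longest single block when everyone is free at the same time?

90 minutes

Sofia free within 09:00–16:30: 09:30–11:30, 13:00–14:30, 15:00–16:30.
Nikolai free within 09:00–16:30: 10:00–11:30, 13:00–13:30, 14:30–16:00.
Yusuf free within 09:00–16:30: 10:00–13:30, 14:30–16:30.
Sofia ∩ Nikolai: 10:00–11:30, 13:00–13:30, 15:00–16:00.
Sofia ∩ Nikolai ∩ Yusuf: 10:00–11:30, 13:00–13:30, 15:00–16:00.
Common window lengths: 90, 30, 60 min; longest is 90.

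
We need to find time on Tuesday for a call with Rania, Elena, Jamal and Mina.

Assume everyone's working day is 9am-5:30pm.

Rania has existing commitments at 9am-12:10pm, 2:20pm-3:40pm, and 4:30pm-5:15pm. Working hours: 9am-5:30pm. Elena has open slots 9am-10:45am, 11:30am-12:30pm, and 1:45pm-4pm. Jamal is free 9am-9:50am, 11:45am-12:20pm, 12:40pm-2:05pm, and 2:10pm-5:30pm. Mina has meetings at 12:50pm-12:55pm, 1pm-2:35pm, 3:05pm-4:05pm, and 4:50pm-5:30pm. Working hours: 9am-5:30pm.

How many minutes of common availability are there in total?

Rania free within 09:00–17:30: 12:10–14:20, 15:40–16:30, 17:15–17:30.
Mina free within 09:00–17:30: 09:00–12:50, 12:55–13:00, 14:35–15:05, 16:05–16:50.
Rania ∩ Elena: 12:10–12:30, 13:45–14:20, 15:40–16:00.
Rania ∩ Elena ∩ Jamal: 12:10–12:20, 13:45–14:05, 14:10–14:20, 15:40–16:00.
Rania ∩ Elena ∩ Jamal ∩ Mina: 12:10–12:20.
Total common minutes: 10.

10 minutes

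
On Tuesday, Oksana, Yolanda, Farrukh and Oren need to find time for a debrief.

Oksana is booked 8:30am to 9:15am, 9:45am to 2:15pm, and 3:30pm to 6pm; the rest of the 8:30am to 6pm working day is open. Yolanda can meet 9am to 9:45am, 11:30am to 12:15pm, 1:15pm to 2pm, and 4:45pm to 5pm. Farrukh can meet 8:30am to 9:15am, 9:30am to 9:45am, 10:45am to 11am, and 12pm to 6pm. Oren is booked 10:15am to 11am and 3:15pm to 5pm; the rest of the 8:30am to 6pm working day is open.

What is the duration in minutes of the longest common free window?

15 minutes

Oksana free within 08:30–18:00: 09:15–09:45, 14:15–15:30.
Oren free within 08:30–18:00: 08:30–10:15, 11:00–15:15, 17:00–18:00.
Oksana ∩ Yolanda: 09:15–09:45.
Oksana ∩ Yolanda ∩ Farrukh: 09:30–09:45.
Oksana ∩ Yolanda ∩ Farrukh ∩ Oren: 09:30–09:45.
Single common window of 15 minutes.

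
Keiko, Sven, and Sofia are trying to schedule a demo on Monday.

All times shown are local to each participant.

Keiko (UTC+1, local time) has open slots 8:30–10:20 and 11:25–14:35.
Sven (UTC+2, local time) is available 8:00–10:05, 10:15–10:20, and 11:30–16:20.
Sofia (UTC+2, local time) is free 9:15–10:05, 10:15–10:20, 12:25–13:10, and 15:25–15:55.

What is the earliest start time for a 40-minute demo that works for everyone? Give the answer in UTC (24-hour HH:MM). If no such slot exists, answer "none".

10:25

Keiko → UTC: 07:30–09:20, 10:25–13:35.
Sven → UTC: 06:00–08:05, 08:15–08:20, 09:30–14:20.
Sofia → UTC: 07:15–08:05, 08:15–08:20, 10:25–11:10, 13:25–13:55.
Keiko ∩ Sven: 07:30–08:05, 08:15–08:20, 10:25–13:35.
Keiko ∩ Sven ∩ Sofia: 07:30–08:05, 08:15–08:20, 10:25–11:10, 13:25–13:35.
Windows ≥ 40 min: 10:25–11:10.
Earliest such window starts at 10:25.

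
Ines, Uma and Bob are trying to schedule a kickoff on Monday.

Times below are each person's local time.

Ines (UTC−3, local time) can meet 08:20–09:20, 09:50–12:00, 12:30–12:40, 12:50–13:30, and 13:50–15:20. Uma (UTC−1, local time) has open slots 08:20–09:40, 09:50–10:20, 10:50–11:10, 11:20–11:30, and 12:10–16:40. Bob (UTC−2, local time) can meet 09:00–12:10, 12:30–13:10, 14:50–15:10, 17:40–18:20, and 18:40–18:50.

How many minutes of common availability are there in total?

Ines → UTC: 11:20–12:20, 12:50–15:00, 15:30–15:40, 15:50–16:30, 16:50–18:20.
Uma → UTC: 09:20–10:40, 10:50–11:20, 11:50–12:10, 12:20–12:30, 13:10–17:40.
Bob → UTC: 11:00–14:10, 14:30–15:10, 16:50–17:10, 19:40–20:20, 20:40–20:50.
Ines ∩ Uma: 11:50–12:10, 13:10–15:00, 15:30–15:40, 15:50–16:30, 16:50–17:40.
Ines ∩ Uma ∩ Bob: 11:50–12:10, 13:10–14:10, 14:30–15:00, 16:50–17:10.
Total common minutes: 20 + 60 + 30 + 20 = 130.

130 minutes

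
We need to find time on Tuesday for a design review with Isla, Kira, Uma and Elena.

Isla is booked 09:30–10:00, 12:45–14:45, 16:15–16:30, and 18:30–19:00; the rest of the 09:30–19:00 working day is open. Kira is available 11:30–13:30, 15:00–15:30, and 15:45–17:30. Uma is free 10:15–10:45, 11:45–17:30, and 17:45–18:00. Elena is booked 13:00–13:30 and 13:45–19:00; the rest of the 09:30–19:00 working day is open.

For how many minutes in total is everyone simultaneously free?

Isla free within 09:30–19:00: 10:00–12:45, 14:45–16:15, 16:30–18:30.
Elena free within 09:30–19:00: 09:30–13:00, 13:30–13:45.
Isla ∩ Kira: 11:30–12:45, 15:00–15:30, 15:45–16:15, 16:30–17:30.
Isla ∩ Kira ∩ Uma: 11:45–12:45, 15:00–15:30, 15:45–16:15, 16:30–17:30.
Isla ∩ Kira ∩ Uma ∩ Elena: 11:45–12:45.
Total common minutes: 60.

60 minutes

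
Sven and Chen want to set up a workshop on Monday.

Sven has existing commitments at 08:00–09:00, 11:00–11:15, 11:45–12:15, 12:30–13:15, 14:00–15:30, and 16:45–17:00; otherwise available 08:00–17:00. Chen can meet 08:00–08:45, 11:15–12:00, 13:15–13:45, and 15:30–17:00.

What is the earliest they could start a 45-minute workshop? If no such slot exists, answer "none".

Sven free within 08:00–17:00: 09:00–11:00, 11:15–11:45, 12:15–12:30, 13:15–14:00, 15:30–16:45.
Sven ∩ Chen: 11:15–11:45, 13:15–13:45, 15:30–16:45.
Windows ≥ 45 min: 15:30–16:45.
Earliest such window starts at 15:30.

15:30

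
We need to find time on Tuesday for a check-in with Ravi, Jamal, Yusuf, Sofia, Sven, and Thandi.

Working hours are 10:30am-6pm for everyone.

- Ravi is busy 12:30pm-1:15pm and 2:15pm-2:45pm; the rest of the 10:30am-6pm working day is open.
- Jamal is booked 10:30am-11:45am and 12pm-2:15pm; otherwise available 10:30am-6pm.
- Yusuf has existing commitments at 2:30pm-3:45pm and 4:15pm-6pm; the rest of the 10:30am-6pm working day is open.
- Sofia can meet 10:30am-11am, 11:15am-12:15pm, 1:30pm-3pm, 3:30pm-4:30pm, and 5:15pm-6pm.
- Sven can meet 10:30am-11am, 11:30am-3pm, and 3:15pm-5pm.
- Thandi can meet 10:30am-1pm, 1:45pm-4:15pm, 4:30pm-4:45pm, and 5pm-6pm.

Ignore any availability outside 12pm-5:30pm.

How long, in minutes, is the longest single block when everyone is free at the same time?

Ravi free within 10:30–18:00: 10:30–12:30, 13:15–14:15, 14:45–18:00.
Jamal free within 10:30–18:00: 11:45–12:00, 14:15–18:00.
Yusuf free within 10:30–18:00: 10:30–14:30, 15:45–16:15.
Ravi ∩ Jamal: 11:45–12:00, 14:45–18:00.
Ravi ∩ Jamal ∩ Yusuf: 11:45–12:00, 15:45–16:15.
Ravi ∩ Jamal ∩ Yusuf ∩ Sofia: 11:45–12:00, 15:45–16:15.
Ravi ∩ Jamal ∩ Yusuf ∩ Sofia ∩ Sven: 11:45–12:00, 15:45–16:15.
Ravi ∩ Jamal ∩ Yusuf ∩ Sofia ∩ Sven ∩ Thandi: 11:45–12:00, 15:45–16:15.
Restricted to 12:00–17:30: 15:45–16:15.
Single common window of 30 minutes.

30 minutes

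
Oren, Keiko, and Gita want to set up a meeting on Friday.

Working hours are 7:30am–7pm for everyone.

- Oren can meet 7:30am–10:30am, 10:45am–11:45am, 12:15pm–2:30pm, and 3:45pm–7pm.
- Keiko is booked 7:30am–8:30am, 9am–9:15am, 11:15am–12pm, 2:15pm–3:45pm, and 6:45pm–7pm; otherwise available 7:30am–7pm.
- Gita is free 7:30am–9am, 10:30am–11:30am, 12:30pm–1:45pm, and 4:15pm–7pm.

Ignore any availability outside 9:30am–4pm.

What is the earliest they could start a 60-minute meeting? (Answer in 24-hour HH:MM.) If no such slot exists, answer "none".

12:30

Keiko free within 07:30–19:00: 08:30–09:00, 09:15–11:15, 12:00–14:15, 15:45–18:45.
Oren ∩ Keiko: 08:30–09:00, 09:15–10:30, 10:45–11:15, 12:15–14:15, 15:45–18:45.
Oren ∩ Keiko ∩ Gita: 08:30–09:00, 10:45–11:15, 12:30–13:45, 16:15–18:45.
Restricted to 09:30–16:00: 10:45–11:15, 12:30–13:45.
Windows ≥ 60 min: 12:30–13:45.
Earliest such window starts at 12:30.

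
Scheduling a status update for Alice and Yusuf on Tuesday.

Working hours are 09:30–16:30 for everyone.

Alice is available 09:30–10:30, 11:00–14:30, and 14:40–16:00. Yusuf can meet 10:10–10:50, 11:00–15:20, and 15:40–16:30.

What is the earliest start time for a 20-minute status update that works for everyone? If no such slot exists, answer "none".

Alice ∩ Yusuf: 10:10–10:30, 11:00–14:30, 14:40–15:20, 15:40–16:00.
Windows ≥ 20 min: 10:10–10:30, 11:00–14:30, 14:40–15:20, 15:40–16:00.
Earliest such window starts at 10:10.

10:10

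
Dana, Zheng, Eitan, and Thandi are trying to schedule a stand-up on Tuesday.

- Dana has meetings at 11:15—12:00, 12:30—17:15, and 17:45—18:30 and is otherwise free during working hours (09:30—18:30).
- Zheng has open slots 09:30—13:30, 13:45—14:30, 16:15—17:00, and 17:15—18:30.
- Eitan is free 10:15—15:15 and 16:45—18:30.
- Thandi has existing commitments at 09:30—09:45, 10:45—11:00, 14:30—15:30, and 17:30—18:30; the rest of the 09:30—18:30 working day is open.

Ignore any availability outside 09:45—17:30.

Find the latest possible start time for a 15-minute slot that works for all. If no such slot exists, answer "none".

Dana free within 09:30–18:30: 09:30–11:15, 12:00–12:30, 17:15–17:45.
Thandi free within 09:30–18:30: 09:45–10:45, 11:00–14:30, 15:30–17:30.
Dana ∩ Zheng: 09:30–11:15, 12:00–12:30, 17:15–17:45.
Dana ∩ Zheng ∩ Eitan: 10:15–11:15, 12:00–12:30, 17:15–17:45.
Dana ∩ Zheng ∩ Eitan ∩ Thandi: 10:15–10:45, 11:00–11:15, 12:00–12:30, 17:15–17:30.
Restricted to 09:45–17:30: 10:15–10:45, 11:00–11:15, 12:00–12:30, 17:15–17:30.
Windows ≥ 15 min: 10:15–10:45, 11:00–11:15, 12:00–12:30, 17:15–17:30.
Latest start in the last window 17:15–17:30 is 17:30 − 15 min = 17:15.

17:15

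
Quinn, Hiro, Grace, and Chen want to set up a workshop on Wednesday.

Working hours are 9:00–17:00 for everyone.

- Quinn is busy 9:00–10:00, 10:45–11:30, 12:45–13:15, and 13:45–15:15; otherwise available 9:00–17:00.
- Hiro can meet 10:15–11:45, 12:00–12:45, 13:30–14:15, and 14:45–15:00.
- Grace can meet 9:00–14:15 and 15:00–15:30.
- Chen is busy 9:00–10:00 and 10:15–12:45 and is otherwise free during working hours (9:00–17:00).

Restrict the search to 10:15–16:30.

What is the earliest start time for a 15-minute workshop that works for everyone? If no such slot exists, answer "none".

13:30

Quinn free within 09:00–17:00: 10:00–10:45, 11:30–12:45, 13:15–13:45, 15:15–17:00.
Chen free within 09:00–17:00: 10:00–10:15, 12:45–17:00.
Quinn ∩ Hiro: 10:15–10:45, 11:30–11:45, 12:00–12:45, 13:30–13:45.
Quinn ∩ Hiro ∩ Grace: 10:15–10:45, 11:30–11:45, 12:00–12:45, 13:30–13:45.
Quinn ∩ Hiro ∩ Grace ∩ Chen: 13:30–13:45.
Restricted to 10:15–16:30: 13:30–13:45.
Windows ≥ 15 min: 13:30–13:45.
Earliest such window starts at 13:30.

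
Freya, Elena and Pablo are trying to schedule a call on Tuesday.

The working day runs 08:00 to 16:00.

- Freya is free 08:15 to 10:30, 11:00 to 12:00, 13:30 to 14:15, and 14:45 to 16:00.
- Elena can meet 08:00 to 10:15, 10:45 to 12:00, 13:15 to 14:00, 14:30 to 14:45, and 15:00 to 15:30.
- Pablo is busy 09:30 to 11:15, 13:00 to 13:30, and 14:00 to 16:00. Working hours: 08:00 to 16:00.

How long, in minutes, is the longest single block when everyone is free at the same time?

Pablo free within 08:00–16:00: 08:00–09:30, 11:15–13:00, 13:30–14:00.
Freya ∩ Elena: 08:15–10:15, 11:00–12:00, 13:30–14:00, 15:00–15:30.
Freya ∩ Elena ∩ Pablo: 08:15–09:30, 11:15–12:00, 13:30–14:00.
Common window lengths: 75, 45, 30 min; longest is 75.

75 minutes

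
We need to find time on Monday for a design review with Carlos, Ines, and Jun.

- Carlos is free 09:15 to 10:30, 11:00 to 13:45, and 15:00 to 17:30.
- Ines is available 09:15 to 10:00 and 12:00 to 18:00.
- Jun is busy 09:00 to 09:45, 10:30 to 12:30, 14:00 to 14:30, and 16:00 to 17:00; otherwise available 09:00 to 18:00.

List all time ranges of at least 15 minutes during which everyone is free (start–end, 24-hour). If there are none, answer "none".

Jun free within 09:00–18:00: 09:45–10:30, 12:30–14:00, 14:30–16:00, 17:00–18:00.
Carlos ∩ Ines: 09:15–10:00, 12:00–13:45, 15:00–17:30.
Carlos ∩ Ines ∩ Jun: 09:45–10:00, 12:30–13:45, 15:00–16:00, 17:00–17:30.
Windows ≥ 15 min: 09:45–10:00, 12:30–13:45, 15:00–16:00, 17:00–17:30.

09:45–10:00, 12:30–13:45, 15:00–16:00, 17:00–17:30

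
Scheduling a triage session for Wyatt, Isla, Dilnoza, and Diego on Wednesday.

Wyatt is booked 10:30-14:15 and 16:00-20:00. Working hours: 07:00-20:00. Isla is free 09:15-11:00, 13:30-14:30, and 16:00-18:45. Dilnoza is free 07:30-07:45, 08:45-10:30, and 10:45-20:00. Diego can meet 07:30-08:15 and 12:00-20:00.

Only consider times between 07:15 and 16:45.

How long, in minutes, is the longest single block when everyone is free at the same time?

Wyatt free within 07:00–20:00: 07:00–10:30, 14:15–16:00.
Wyatt ∩ Isla: 09:15–10:30, 14:15–14:30.
Wyatt ∩ Isla ∩ Dilnoza: 09:15–10:30, 14:15–14:30.
Wyatt ∩ Isla ∩ Dilnoza ∩ Diego: 14:15–14:30.
Restricted to 07:15–16:45: 14:15–14:30.
Single common window of 15 minutes.

15 minutes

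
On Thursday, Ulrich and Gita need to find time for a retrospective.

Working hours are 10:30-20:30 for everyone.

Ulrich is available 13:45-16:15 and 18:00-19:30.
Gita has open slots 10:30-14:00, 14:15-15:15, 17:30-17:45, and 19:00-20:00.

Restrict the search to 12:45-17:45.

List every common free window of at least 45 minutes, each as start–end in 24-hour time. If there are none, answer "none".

Ulrich ∩ Gita: 13:45–14:00, 14:15–15:15, 19:00–19:30.
Restricted to 12:45–17:45: 13:45–14:00, 14:15–15:15.
Windows ≥ 45 min: 14:15–15:15.

14:15–15:15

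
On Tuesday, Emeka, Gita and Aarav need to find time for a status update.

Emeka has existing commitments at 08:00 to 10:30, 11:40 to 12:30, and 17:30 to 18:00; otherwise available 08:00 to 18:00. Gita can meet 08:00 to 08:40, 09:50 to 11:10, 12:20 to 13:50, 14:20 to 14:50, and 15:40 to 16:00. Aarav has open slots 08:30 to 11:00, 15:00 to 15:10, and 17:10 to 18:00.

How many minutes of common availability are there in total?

30 minutes

Emeka free within 08:00–18:00: 10:30–11:40, 12:30–17:30.
Emeka ∩ Gita: 10:30–11:10, 12:30–13:50, 14:20–14:50, 15:40–16:00.
Emeka ∩ Gita ∩ Aarav: 10:30–11:00.
Total common minutes: 30.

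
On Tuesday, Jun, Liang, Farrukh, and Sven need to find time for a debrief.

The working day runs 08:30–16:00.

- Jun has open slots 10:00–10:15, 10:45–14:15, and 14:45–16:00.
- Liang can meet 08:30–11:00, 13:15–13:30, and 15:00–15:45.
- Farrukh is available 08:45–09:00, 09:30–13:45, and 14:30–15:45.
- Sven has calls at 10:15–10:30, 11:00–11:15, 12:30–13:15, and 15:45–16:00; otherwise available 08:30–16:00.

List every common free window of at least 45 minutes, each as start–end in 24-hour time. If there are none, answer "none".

Sven free within 08:30–16:00: 08:30–10:15, 10:30–11:00, 11:15–12:30, 13:15–15:45.
Jun ∩ Liang: 10:00–10:15, 10:45–11:00, 13:15–13:30, 15:00–15:45.
Jun ∩ Liang ∩ Farrukh: 10:00–10:15, 10:45–11:00, 13:15–13:30, 15:00–15:45.
Jun ∩ Liang ∩ Farrukh ∩ Sven: 10:00–10:15, 10:45–11:00, 13:15–13:30, 15:00–15:45.
Windows ≥ 45 min: 15:00–15:45.

15:00–15:45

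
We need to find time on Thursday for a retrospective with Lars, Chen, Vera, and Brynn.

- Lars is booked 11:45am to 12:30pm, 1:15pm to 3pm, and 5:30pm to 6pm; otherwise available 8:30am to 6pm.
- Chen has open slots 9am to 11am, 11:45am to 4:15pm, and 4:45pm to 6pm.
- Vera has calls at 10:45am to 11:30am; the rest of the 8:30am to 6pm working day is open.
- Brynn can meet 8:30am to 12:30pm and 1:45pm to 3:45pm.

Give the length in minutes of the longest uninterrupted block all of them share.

Lars free within 08:30–18:00: 08:30–11:45, 12:30–13:15, 15:00–17:30.
Vera free within 08:30–18:00: 08:30–10:45, 11:30–18:00.
Lars ∩ Chen: 09:00–11:00, 12:30–13:15, 15:00–16:15, 16:45–17:30.
Lars ∩ Chen ∩ Vera: 09:00–10:45, 12:30–13:15, 15:00–16:15, 16:45–17:30.
Lars ∩ Chen ∩ Vera ∩ Brynn: 09:00–10:45, 15:00–15:45.
Common window lengths: 105, 45 min; longest is 105.

105 minutes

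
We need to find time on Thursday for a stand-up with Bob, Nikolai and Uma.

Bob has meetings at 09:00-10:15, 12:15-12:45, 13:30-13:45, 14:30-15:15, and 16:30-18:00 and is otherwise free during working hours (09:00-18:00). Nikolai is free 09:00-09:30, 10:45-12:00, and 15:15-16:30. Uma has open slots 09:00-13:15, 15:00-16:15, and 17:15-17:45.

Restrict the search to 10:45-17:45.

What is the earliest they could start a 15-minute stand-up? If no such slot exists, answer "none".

10:45

Bob free within 09:00–18:00: 10:15–12:15, 12:45–13:30, 13:45–14:30, 15:15–16:30.
Bob ∩ Nikolai: 10:45–12:00, 15:15–16:30.
Bob ∩ Nikolai ∩ Uma: 10:45–12:00, 15:15–16:15.
Restricted to 10:45–17:45: 10:45–12:00, 15:15–16:15.
Windows ≥ 15 min: 10:45–12:00, 15:15–16:15.
Earliest such window starts at 10:45.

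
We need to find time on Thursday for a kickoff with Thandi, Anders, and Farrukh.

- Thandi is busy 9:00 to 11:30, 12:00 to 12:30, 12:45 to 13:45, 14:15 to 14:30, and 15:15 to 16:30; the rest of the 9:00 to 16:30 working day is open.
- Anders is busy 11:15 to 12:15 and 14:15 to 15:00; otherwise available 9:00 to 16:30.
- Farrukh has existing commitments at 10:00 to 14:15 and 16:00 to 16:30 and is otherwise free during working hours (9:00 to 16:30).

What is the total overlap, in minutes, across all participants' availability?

15 minutes

Thandi free within 09:00–16:30: 11:30–12:00, 12:30–12:45, 13:45–14:15, 14:30–15:15.
Anders free within 09:00–16:30: 09:00–11:15, 12:15–14:15, 15:00–16:30.
Farrukh free within 09:00–16:30: 09:00–10:00, 14:15–16:00.
Thandi ∩ Anders: 12:30–12:45, 13:45–14:15, 15:00–15:15.
Thandi ∩ Anders ∩ Farrukh: 15:00–15:15.
Total common minutes: 15.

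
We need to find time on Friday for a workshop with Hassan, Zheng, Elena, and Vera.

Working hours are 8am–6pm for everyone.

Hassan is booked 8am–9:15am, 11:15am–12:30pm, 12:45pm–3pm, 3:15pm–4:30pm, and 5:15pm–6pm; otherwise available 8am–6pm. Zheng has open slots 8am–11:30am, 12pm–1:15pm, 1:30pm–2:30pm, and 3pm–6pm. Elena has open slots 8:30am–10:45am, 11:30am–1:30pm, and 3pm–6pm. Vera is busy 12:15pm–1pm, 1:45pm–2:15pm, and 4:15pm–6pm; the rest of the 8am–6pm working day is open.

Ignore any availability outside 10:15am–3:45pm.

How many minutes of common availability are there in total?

Hassan free within 08:00–18:00: 09:15–11:15, 12:30–12:45, 15:00–15:15, 16:30–17:15.
Vera free within 08:00–18:00: 08:00–12:15, 13:00–13:45, 14:15–16:15.
Hassan ∩ Zheng: 09:15–11:15, 12:30–12:45, 15:00–15:15, 16:30–17:15.
Hassan ∩ Zheng ∩ Elena: 09:15–10:45, 12:30–12:45, 15:00–15:15, 16:30–17:15.
Hassan ∩ Zheng ∩ Elena ∩ Vera: 09:15–10:45, 15:00–15:15.
Restricted to 10:15–15:45: 10:15–10:45, 15:00–15:15.
Total common minutes: 30 + 15 = 45.

45 minutes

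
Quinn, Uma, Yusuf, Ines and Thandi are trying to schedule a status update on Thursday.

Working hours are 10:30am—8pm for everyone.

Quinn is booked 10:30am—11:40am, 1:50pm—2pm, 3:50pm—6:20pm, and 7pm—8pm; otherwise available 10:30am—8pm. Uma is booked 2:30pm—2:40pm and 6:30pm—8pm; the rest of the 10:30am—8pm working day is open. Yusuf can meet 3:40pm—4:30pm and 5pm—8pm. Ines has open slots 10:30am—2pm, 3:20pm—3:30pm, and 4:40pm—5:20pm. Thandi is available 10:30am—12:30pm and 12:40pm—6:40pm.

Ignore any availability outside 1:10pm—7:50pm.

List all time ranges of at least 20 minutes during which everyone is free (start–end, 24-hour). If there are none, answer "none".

Quinn free within 10:30–20:00: 11:40–13:50, 14:00–15:50, 18:20–19:00.
Uma free within 10:30–20:00: 10:30–14:30, 14:40–18:30.
Quinn ∩ Uma: 11:40–13:50, 14:00–14:30, 14:40–15:50, 18:20–18:30.
Quinn ∩ Uma ∩ Yusuf: 15:40–15:50, 18:20–18:30.
Quinn ∩ Uma ∩ Yusuf ∩ Ines: (none).
Quinn ∩ Uma ∩ Yusuf ∩ Ines ∩ Thandi: (none).
Restricted to 13:10–19:50: (none).
Windows ≥ 20 min: (none).

none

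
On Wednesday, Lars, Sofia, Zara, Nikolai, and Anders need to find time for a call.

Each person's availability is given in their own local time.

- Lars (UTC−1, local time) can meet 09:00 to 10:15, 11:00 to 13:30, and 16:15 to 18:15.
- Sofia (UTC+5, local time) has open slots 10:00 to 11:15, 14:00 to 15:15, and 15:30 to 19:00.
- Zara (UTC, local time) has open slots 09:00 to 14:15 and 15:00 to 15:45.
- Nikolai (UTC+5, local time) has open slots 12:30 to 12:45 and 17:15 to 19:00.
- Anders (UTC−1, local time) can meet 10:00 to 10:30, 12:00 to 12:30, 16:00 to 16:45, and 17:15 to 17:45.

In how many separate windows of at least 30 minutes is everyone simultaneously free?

1

Lars → UTC: 10:00–11:15, 12:00–14:30, 17:15–19:15.
Sofia → UTC: 05:00–06:15, 09:00–10:15, 10:30–14:00.
Zara → UTC: 09:00–14:15, 15:00–15:45.
Nikolai → UTC: 07:30–07:45, 12:15–14:00.
Anders → UTC: 11:00–11:30, 13:00–13:30, 17:00–17:45, 18:15–18:45.
Lars ∩ Sofia: 10:00–10:15, 10:30–11:15, 12:00–14:00.
Lars ∩ Sofia ∩ Zara: 10:00–10:15, 10:30–11:15, 12:00–14:00.
Lars ∩ Sofia ∩ Zara ∩ Nikolai: 12:15–14:00.
Lars ∩ Sofia ∩ Zara ∩ Nikolai ∩ Anders: 13:00–13:30.
Windows ≥ 30 min: 13:00–13:30.
That's 1 window.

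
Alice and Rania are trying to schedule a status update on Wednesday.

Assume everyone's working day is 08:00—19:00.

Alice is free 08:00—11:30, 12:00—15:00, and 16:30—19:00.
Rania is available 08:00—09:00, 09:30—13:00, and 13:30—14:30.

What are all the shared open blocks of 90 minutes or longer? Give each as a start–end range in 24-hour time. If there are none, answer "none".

Alice ∩ Rania: 08:00–09:00, 09:30–11:30, 12:00–13:00, 13:30–14:30.
Windows ≥ 90 min: 09:30–11:30.

09:30–11:30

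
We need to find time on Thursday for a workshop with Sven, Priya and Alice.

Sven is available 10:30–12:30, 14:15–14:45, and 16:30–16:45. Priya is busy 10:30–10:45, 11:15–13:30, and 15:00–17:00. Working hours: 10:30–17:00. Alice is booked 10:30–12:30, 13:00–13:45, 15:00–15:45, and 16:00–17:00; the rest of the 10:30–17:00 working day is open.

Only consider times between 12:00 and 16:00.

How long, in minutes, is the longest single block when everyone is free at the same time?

Priya free within 10:30–17:00: 10:45–11:15, 13:30–15:00.
Alice free within 10:30–17:00: 12:30–13:00, 13:45–15:00, 15:45–16:00.
Sven ∩ Priya: 10:45–11:15, 14:15–14:45.
Sven ∩ Priya ∩ Alice: 14:15–14:45.
Restricted to 12:00–16:00: 14:15–14:45.
Single common window of 30 minutes.

30 minutes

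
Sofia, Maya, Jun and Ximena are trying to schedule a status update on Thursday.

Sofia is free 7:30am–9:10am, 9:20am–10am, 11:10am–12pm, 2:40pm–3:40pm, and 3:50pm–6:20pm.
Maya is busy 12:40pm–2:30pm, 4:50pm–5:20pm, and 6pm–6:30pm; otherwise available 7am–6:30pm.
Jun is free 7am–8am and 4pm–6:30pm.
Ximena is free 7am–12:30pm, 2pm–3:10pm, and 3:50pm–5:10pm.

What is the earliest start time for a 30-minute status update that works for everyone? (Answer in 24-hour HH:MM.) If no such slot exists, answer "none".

07:30

Maya free within 07:00–18:30: 07:00–12:40, 14:30–16:50, 17:20–18:00.
Sofia ∩ Maya: 07:30–09:10, 09:20–10:00, 11:10–12:00, 14:40–15:40, 15:50–16:50, 17:20–18:00.
Sofia ∩ Maya ∩ Jun: 07:30–08:00, 16:00–16:50, 17:20–18:00.
Sofia ∩ Maya ∩ Jun ∩ Ximena: 07:30–08:00, 16:00–16:50.
Windows ≥ 30 min: 07:30–08:00, 16:00–16:50.
Earliest such window starts at 07:30.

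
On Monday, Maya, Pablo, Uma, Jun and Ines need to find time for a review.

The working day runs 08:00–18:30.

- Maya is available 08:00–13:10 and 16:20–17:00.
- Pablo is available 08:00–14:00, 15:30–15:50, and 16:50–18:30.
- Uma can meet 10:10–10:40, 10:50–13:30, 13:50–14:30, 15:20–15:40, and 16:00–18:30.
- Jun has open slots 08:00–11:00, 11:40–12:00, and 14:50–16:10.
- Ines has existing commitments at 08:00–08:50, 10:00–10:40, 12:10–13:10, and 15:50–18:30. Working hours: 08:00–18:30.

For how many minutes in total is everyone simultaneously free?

30 minutes

Ines free within 08:00–18:30: 08:50–10:00, 10:40–12:10, 13:10–15:50.
Maya ∩ Pablo: 08:00–13:10, 16:50–17:00.
Maya ∩ Pablo ∩ Uma: 10:10–10:40, 10:50–13:10, 16:50–17:00.
Maya ∩ Pablo ∩ Uma ∩ Jun: 10:10–10:40, 10:50–11:00, 11:40–12:00.
Maya ∩ Pablo ∩ Uma ∩ Jun ∩ Ines: 10:50–11:00, 11:40–12:00.
Total common minutes: 10 + 20 = 30.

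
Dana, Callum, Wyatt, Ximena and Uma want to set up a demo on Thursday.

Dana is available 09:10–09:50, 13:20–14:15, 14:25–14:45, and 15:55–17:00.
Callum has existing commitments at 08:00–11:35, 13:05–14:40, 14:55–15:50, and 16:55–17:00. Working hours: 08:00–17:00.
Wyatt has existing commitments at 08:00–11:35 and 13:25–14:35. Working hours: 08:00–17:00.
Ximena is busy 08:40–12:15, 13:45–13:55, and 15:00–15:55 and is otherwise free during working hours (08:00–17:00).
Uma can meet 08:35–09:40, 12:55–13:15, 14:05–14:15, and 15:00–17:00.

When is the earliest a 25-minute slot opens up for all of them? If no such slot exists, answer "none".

15:55

Callum free within 08:00–17:00: 11:35–13:05, 14:40–14:55, 15:50–16:55.
Wyatt free within 08:00–17:00: 11:35–13:25, 14:35–17:00.
Ximena free within 08:00–17:00: 08:00–08:40, 12:15–13:45, 13:55–15:00, 15:55–17:00.
Dana ∩ Callum: 14:40–14:45, 15:55–16:55.
Dana ∩ Callum ∩ Wyatt: 14:40–14:45, 15:55–16:55.
Dana ∩ Callum ∩ Wyatt ∩ Ximena: 14:40–14:45, 15:55–16:55.
Dana ∩ Callum ∩ Wyatt ∩ Ximena ∩ Uma: 15:55–16:55.
Windows ≥ 25 min: 15:55–16:55.
Earliest such window starts at 15:55.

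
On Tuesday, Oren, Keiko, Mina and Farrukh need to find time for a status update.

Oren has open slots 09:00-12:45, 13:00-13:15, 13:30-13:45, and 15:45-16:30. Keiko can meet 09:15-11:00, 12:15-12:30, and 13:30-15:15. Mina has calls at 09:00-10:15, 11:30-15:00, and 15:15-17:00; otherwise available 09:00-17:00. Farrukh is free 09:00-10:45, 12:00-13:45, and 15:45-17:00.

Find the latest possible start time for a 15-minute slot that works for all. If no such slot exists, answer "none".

10:30

Mina free within 09:00–17:00: 10:15–11:30, 15:00–15:15.
Oren ∩ Keiko: 09:15–11:00, 12:15–12:30, 13:30–13:45.
Oren ∩ Keiko ∩ Mina: 10:15–11:00.
Oren ∩ Keiko ∩ Mina ∩ Farrukh: 10:15–10:45.
Windows ≥ 15 min: 10:15–10:45.
Latest start in the last window 10:15–10:45 is 10:45 − 15 min = 10:30.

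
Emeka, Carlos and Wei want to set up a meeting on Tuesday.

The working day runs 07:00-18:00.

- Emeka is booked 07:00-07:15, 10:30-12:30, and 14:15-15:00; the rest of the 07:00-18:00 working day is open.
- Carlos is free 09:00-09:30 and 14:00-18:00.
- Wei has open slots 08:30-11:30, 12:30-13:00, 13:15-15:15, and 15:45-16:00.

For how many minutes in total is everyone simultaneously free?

Emeka free within 07:00–18:00: 07:15–10:30, 12:30–14:15, 15:00–18:00.
Emeka ∩ Carlos: 09:00–09:30, 14:00–14:15, 15:00–18:00.
Emeka ∩ Carlos ∩ Wei: 09:00–09:30, 14:00–14:15, 15:00–15:15, 15:45–16:00.
Total common minutes: 30 + 15 + 15 + 15 = 75.

75 minutes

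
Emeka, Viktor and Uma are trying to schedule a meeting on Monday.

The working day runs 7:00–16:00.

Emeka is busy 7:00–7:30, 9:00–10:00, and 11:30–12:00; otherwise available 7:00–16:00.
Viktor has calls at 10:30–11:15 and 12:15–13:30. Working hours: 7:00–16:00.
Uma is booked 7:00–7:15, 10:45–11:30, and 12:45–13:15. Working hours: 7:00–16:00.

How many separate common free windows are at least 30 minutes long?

3

Emeka free within 07:00–16:00: 07:30–09:00, 10:00–11:30, 12:00–16:00.
Viktor free within 07:00–16:00: 07:00–10:30, 11:15–12:15, 13:30–16:00.
Uma free within 07:00–16:00: 07:15–10:45, 11:30–12:45, 13:15–16:00.
Emeka ∩ Viktor: 07:30–09:00, 10:00–10:30, 11:15–11:30, 12:00–12:15, 13:30–16:00.
Emeka ∩ Viktor ∩ Uma: 07:30–09:00, 10:00–10:30, 12:00–12:15, 13:30–16:00.
Windows ≥ 30 min: 07:30–09:00, 10:00–10:30, 13:30–16:00.
That's 3 windows.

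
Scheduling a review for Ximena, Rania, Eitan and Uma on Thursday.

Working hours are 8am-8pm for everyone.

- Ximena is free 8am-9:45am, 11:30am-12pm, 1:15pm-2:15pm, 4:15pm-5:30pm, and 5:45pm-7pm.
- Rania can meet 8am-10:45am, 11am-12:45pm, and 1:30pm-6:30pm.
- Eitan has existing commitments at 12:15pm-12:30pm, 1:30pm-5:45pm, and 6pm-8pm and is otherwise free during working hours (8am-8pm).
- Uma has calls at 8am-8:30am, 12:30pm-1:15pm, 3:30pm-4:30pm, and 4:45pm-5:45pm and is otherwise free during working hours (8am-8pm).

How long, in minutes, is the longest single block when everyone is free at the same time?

75 minutes

Eitan free within 08:00–20:00: 08:00–12:15, 12:30–13:30, 17:45–18:00.
Uma free within 08:00–20:00: 08:30–12:30, 13:15–15:30, 16:30–16:45, 17:45–20:00.
Ximena ∩ Rania: 08:00–09:45, 11:30–12:00, 13:30–14:15, 16:15–17:30, 17:45–18:30.
Ximena ∩ Rania ∩ Eitan: 08:00–09:45, 11:30–12:00, 17:45–18:00.
Ximena ∩ Rania ∩ Eitan ∩ Uma: 08:30–09:45, 11:30–12:00, 17:45–18:00.
Common window lengths: 75, 30, 15 min; longest is 75.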